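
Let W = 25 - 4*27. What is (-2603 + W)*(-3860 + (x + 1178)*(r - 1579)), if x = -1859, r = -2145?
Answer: -6801446224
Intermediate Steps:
W = -83 (W = 25 - 108 = -83)
(-2603 + W)*(-3860 + (x + 1178)*(r - 1579)) = (-2603 - 83)*(-3860 + (-1859 + 1178)*(-2145 - 1579)) = -2686*(-3860 - 681*(-3724)) = -2686*(-3860 + 2536044) = -2686*2532184 = -6801446224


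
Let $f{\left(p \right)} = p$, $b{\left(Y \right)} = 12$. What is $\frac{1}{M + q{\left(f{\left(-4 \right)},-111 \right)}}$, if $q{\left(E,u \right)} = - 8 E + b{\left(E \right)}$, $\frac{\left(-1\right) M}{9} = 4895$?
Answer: $- \frac{1}{44011} \approx -2.2722 \cdot 10^{-5}$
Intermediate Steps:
$M = -44055$ ($M = \left(-9\right) 4895 = -44055$)
$q{\left(E,u \right)} = 12 - 8 E$ ($q{\left(E,u \right)} = - 8 E + 12 = 12 - 8 E$)
$\frac{1}{M + q{\left(f{\left(-4 \right)},-111 \right)}} = \frac{1}{-44055 + \left(12 - -32\right)} = \frac{1}{-44055 + \left(12 + 32\right)} = \frac{1}{-44055 + 44} = \frac{1}{-44011} = - \frac{1}{44011}$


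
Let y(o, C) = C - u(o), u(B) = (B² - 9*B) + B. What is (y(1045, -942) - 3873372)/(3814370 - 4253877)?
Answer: 4957979/439507 ≈ 11.281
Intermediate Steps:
u(B) = B² - 8*B
y(o, C) = C - o*(-8 + o)
(y(1045, -942) - 3873372)/(3814370 - 4253877) = ((-942 - 1*1045*(-8 + 1045)) - 3873372)/(3814370 - 4253877) = ((-942 - 1*1045*1037) - 3873372)/(-439507) = ((-942 - 1083665) - 3873372)*(-1/439507) = (-1084607 - 3873372)*(-1/439507) = -4957979*(-1/439507) = 4957979/439507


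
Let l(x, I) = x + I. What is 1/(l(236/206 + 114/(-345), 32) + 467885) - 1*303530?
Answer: -1682310933707285/5542486521 ≈ -3.0353e+5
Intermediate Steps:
l(x, I) = I + x
1/(l(236/206 + 114/(-345), 32) + 467885) - 1*303530 = 1/((32 + (236/206 + 114/(-345))) + 467885) - 1*303530 = 1/((32 + (236*(1/206) + 114*(-1/345))) + 467885) - 303530 = 1/((32 + (118/103 - 38/115)) + 467885) - 303530 = 1/((32 + 9656/11845) + 467885) - 303530 = 1/(388696/11845 + 467885) - 303530 = 1/(5542486521/11845) - 303530 = 11845/5542486521 - 303530 = -1682310933707285/5542486521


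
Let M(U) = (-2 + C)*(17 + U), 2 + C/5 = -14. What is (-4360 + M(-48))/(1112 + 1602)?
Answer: -909/1357 ≈ -0.66986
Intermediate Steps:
C = -80 (C = -10 + 5*(-14) = -10 - 70 = -80)
M(U) = -1394 - 82*U (M(U) = (-2 - 80)*(17 + U) = -82*(17 + U) = -1394 - 82*U)
(-4360 + M(-48))/(1112 + 1602) = (-4360 + (-1394 - 82*(-48)))/(1112 + 1602) = (-4360 + (-1394 + 3936))/2714 = (-4360 + 2542)*(1/2714) = -1818*1/2714 = -909/1357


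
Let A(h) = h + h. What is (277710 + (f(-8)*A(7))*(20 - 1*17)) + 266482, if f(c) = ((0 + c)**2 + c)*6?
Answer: 558304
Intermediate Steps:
f(c) = 6*c + 6*c**2 (f(c) = (c**2 + c)*6 = (c + c**2)*6 = 6*c + 6*c**2)
A(h) = 2*h
(277710 + (f(-8)*A(7))*(20 - 1*17)) + 266482 = (277710 + ((6*(-8)*(1 - 8))*(2*7))*(20 - 1*17)) + 266482 = (277710 + ((6*(-8)*(-7))*14)*(20 - 17)) + 266482 = (277710 + (336*14)*3) + 266482 = (277710 + 4704*3) + 266482 = (277710 + 14112) + 266482 = 291822 + 266482 = 558304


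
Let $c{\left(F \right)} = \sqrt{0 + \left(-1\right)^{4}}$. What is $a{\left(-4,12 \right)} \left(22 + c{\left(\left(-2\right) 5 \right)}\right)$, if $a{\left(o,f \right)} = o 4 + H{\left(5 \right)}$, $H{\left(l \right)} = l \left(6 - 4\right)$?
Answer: $-138$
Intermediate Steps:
$H{\left(l \right)} = 2 l$ ($H{\left(l \right)} = l 2 = 2 l$)
$a{\left(o,f \right)} = 10 + 4 o$ ($a{\left(o,f \right)} = o 4 + 2 \cdot 5 = 4 o + 10 = 10 + 4 o$)
$c{\left(F \right)} = 1$ ($c{\left(F \right)} = \sqrt{0 + 1} = \sqrt{1} = 1$)
$a{\left(-4,12 \right)} \left(22 + c{\left(\left(-2\right) 5 \right)}\right) = \left(10 + 4 \left(-4\right)\right) \left(22 + 1\right) = \left(10 - 16\right) 23 = \left(-6\right) 23 = -138$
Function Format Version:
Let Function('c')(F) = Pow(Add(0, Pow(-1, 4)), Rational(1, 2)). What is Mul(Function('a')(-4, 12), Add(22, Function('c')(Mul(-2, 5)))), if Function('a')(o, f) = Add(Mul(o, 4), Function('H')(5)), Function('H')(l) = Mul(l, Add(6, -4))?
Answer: -138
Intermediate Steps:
Function('H')(l) = Mul(2, l) (Function('H')(l) = Mul(l, 2) = Mul(2, l))
Function('a')(o, f) = Add(10, Mul(4, o)) (Function('a')(o, f) = Add(Mul(o, 4), Mul(2, 5)) = Add(Mul(4, o), 10) = Add(10, Mul(4, o)))
Function('c')(F) = 1 (Function('c')(F) = Pow(Add(0, 1), Rational(1, 2)) = Pow(1, Rational(1, 2)) = 1)
Mul(Function('a')(-4, 12), Add(22, Function('c')(Mul(-2, 5)))) = Mul(Add(10, Mul(4, -4)), Add(22, 1)) = Mul(Add(10, -16), 23) = Mul(-6, 23) = -138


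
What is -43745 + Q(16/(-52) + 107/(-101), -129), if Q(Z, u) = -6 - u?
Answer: -43622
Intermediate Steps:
-43745 + Q(16/(-52) + 107/(-101), -129) = -43745 + (-6 - 1*(-129)) = -43745 + (-6 + 129) = -43745 + 123 = -43622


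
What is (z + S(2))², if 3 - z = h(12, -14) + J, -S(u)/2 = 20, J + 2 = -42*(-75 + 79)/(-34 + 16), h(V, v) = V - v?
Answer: 44521/9 ≈ 4946.8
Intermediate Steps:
J = 22/3 (J = -2 - 42*(-75 + 79)/(-34 + 16) = -2 - 42/((-18/4)) = -2 - 42/((-18*¼)) = -2 - 42/(-9/2) = -2 - 42*(-2/9) = -2 + 28/3 = 22/3 ≈ 7.3333)
S(u) = -40 (S(u) = -2*20 = -40)
z = -91/3 (z = 3 - ((12 - 1*(-14)) + 22/3) = 3 - ((12 + 14) + 22/3) = 3 - (26 + 22/3) = 3 - 1*100/3 = 3 - 100/3 = -91/3 ≈ -30.333)
(z + S(2))² = (-91/3 - 40)² = (-211/3)² = 44521/9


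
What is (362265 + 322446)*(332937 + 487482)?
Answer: 561749913909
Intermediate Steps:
(362265 + 322446)*(332937 + 487482) = 684711*820419 = 561749913909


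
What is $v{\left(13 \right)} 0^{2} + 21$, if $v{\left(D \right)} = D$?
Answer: $21$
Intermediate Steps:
$v{\left(13 \right)} 0^{2} + 21 = 13 \cdot 0^{2} + 21 = 13 \cdot 0 + 21 = 0 + 21 = 21$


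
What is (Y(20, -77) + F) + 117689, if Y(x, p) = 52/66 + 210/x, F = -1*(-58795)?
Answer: 11648689/66 ≈ 1.7650e+5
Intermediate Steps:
F = 58795
Y(x, p) = 26/33 + 210/x (Y(x, p) = 52*(1/66) + 210/x = 26/33 + 210/x)
(Y(20, -77) + F) + 117689 = ((26/33 + 210/20) + 58795) + 117689 = ((26/33 + 210*(1/20)) + 58795) + 117689 = ((26/33 + 21/2) + 58795) + 117689 = (745/66 + 58795) + 117689 = 3881215/66 + 117689 = 11648689/66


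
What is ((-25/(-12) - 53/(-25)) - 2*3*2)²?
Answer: 5470921/90000 ≈ 60.788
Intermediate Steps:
((-25/(-12) - 53/(-25)) - 2*3*2)² = ((-25*(-1/12) - 53*(-1/25)) - 6*2)² = ((25/12 + 53/25) - 12)² = (1261/300 - 12)² = (-2339/300)² = 5470921/90000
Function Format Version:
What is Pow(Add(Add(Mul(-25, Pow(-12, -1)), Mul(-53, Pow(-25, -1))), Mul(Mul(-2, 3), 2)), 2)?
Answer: Rational(5470921, 90000) ≈ 60.788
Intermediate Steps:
Pow(Add(Add(Mul(-25, Pow(-12, -1)), Mul(-53, Pow(-25, -1))), Mul(Mul(-2, 3), 2)), 2) = Pow(Add(Add(Mul(-25, Rational(-1, 12)), Mul(-53, Rational(-1, 25))), Mul(-6, 2)), 2) = Pow(Add(Add(Rational(25, 12), Rational(53, 25)), -12), 2) = Pow(Add(Rational(1261, 300), -12), 2) = Pow(Rational(-2339, 300), 2) = Rational(5470921, 90000)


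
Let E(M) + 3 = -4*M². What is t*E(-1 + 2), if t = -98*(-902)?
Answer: -618772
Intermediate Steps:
E(M) = -3 - 4*M²
t = 88396
t*E(-1 + 2) = 88396*(-3 - 4*(-1 + 2)²) = 88396*(-3 - 4*1²) = 88396*(-3 - 4*1) = 88396*(-3 - 4) = 88396*(-7) = -618772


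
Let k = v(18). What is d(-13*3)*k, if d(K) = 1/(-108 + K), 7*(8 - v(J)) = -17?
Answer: -73/1029 ≈ -0.070943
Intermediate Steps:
v(J) = 73/7 (v(J) = 8 - ⅐*(-17) = 8 + 17/7 = 73/7)
k = 73/7 ≈ 10.429
d(-13*3)*k = (73/7)/(-108 - 13*3) = (73/7)/(-108 - 39) = (73/7)/(-147) = -1/147*73/7 = -73/1029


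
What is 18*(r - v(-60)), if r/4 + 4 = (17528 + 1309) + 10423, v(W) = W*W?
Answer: 2041632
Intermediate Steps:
v(W) = W²
r = 117024 (r = -16 + 4*((17528 + 1309) + 10423) = -16 + 4*(18837 + 10423) = -16 + 4*29260 = -16 + 117040 = 117024)
18*(r - v(-60)) = 18*(117024 - 1*(-60)²) = 18*(117024 - 1*3600) = 18*(117024 - 3600) = 18*113424 = 2041632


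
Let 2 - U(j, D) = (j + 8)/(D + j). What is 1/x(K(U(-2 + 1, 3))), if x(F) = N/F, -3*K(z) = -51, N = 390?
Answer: 17/390 ≈ 0.043590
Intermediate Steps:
U(j, D) = 2 - (8 + j)/(D + j) (U(j, D) = 2 - (j + 8)/(D + j) = 2 - (8 + j)/(D + j))
K(z) = 17 (K(z) = -1/3*(-51) = 17)
x(F) = 390/F
1/x(K(U(-2 + 1, 3))) = 1/(390/17) = 17/390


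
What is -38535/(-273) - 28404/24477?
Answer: 14848681/106067 ≈ 139.99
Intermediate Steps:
-38535/(-273) - 28404/24477 = -38535*(-1/273) - 28404*1/24477 = 1835/13 - 9468/8159 = 14848681/106067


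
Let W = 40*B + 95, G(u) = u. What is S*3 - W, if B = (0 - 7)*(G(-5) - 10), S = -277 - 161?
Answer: -5609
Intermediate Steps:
S = -438
B = 105 (B = (0 - 7)*(-5 - 10) = -7*(-15) = 105)
W = 4295 (W = 40*105 + 95 = 4200 + 95 = 4295)
S*3 - W = -438*3 - 1*4295 = -1314 - 4295 = -5609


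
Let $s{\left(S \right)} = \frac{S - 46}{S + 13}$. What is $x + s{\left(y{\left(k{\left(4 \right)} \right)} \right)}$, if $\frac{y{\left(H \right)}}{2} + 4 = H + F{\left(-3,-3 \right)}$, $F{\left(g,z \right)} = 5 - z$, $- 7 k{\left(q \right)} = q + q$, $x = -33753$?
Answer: $- \frac{4421925}{131} \approx -33755.0$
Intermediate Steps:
$k{\left(q \right)} = - \frac{2 q}{7}$ ($k{\left(q \right)} = - \frac{q + q}{7} = - \frac{2 q}{7}$)
$y{\left(H \right)} = 8 + 2 H$ ($y{\left(H \right)} = -8 + 2 \left(H + \left(5 - -3\right)\right) = -8 + 2 \left(H + \left(5 + 3\right)\right) = -8 + 2 \left(H + 8\right) = -8 + 2 \left(8 + H\right) = -8 + \left(16 + 2 H\right) = 8 + 2 H$)
$s{\left(S \right)} = \frac{-46 + S}{13 + S}$
$x + s{\left(y{\left(k{\left(4 \right)} \right)} \right)} = -33753 + \frac{-46 + \left(8 + 2 \left(\left(- \frac{2}{7}\right) 4\right)\right)}{13 + \left(8 + 2 \left(\left(- \frac{2}{7}\right) 4\right)\right)} = -33753 + \frac{-46 + \left(8 + 2 \left(- \frac{8}{7}\right)\right)}{13 + \left(8 + 2 \left(- \frac{8}{7}\right)\right)} = -33753 + \frac{-46 + \left(8 - \frac{16}{7}\right)}{13 + \left(8 - \frac{16}{7}\right)} = -33753 + \frac{-46 + \frac{40}{7}}{13 + \frac{40}{7}} = -33753 + \frac{1}{\frac{131}{7}} \left(- \frac{282}{7}\right) = -33753 + \frac{7}{131} \left(- \frac{282}{7}\right) = -33753 - \frac{282}{131} = - \frac{4421925}{131}$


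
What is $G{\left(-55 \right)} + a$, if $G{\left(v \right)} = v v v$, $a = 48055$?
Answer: $-118320$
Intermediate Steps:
$G{\left(v \right)} = v^{3}$ ($G{\left(v \right)} = v^{2} v = v^{3}$)
$G{\left(-55 \right)} + a = \left(-55\right)^{3} + 48055 = -166375 + 48055 = -118320$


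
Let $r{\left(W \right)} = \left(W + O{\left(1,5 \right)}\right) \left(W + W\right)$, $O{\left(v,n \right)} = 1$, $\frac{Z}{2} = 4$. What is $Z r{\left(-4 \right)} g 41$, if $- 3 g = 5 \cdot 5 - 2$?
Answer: $-60352$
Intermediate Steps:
$Z = 8$ ($Z = 2 \cdot 4 = 8$)
$g = - \frac{23}{3}$ ($g = - \frac{5 \cdot 5 - 2}{3} = - \frac{25 - 2}{3} = \left(- \frac{1}{3}\right) 23 = - \frac{23}{3} \approx -7.6667$)
$r{\left(W \right)} = 2 W \left(1 + W\right)$ ($r{\left(W \right)} = \left(W + 1\right) \left(W + W\right) = \left(1 + W\right) 2 W = 2 W \left(1 + W\right)$)
$Z r{\left(-4 \right)} g 41 = 8 \cdot 2 \left(-4\right) \left(1 - 4\right) \left(- \frac{23}{3}\right) 41 = 8 \cdot 2 \left(-4\right) \left(-3\right) \left(- \frac{23}{3}\right) 41 = 8 \cdot 24 \left(- \frac{23}{3}\right) 41 = 192 \left(- \frac{23}{3}\right) 41 = \left(-1472\right) 41 = -60352$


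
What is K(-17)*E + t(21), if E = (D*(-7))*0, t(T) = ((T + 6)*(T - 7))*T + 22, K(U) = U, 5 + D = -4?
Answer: 7960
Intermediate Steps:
D = -9 (D = -5 - 4 = -9)
t(T) = 22 + T*(-7 + T)*(6 + T) (t(T) = ((6 + T)*(-7 + T))*T + 22 = ((-7 + T)*(6 + T))*T + 22 = T*(-7 + T)*(6 + T) + 22 = 22 + T*(-7 + T)*(6 + T))
E = 0 (E = -9*(-7)*0 = 63*0 = 0)
K(-17)*E + t(21) = -17*0 + (22 + 21³ - 1*21² - 42*21) = 0 + (22 + 9261 - 1*441 - 882) = 0 + (22 + 9261 - 441 - 882) = 0 + 7960 = 7960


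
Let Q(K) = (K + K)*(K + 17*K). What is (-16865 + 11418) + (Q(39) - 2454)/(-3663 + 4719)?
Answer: -949955/176 ≈ -5397.5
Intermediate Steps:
Q(K) = 36*K² (Q(K) = (2*K)*(18*K) = 36*K²)
(-16865 + 11418) + (Q(39) - 2454)/(-3663 + 4719) = (-16865 + 11418) + (36*39² - 2454)/(-3663 + 4719) = -5447 + (36*1521 - 2454)/1056 = -5447 + (54756 - 2454)*(1/1056) = -5447 + 52302*(1/1056) = -5447 + 8717/176 = -949955/176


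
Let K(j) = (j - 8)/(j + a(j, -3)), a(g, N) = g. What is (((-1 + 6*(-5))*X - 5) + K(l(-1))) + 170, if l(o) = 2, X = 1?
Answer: 265/2 ≈ 132.50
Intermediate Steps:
K(j) = (-8 + j)/(2*j) (K(j) = (j - 8)/(j + j) = (-8 + j)/((2*j)) = (-8 + j)*(1/(2*j)) = (-8 + j)/(2*j))
(((-1 + 6*(-5))*X - 5) + K(l(-1))) + 170 = (((-1 + 6*(-5))*1 - 5) + (½)*(-8 + 2)/2) + 170 = (((-1 - 30)*1 - 5) + (½)*(½)*(-6)) + 170 = ((-31*1 - 5) - 3/2) + 170 = ((-31 - 5) - 3/2) + 170 = (-36 - 3/2) + 170 = -75/2 + 170 = 265/2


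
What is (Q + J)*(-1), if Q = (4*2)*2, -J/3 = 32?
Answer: 80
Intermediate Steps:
J = -96 (J = -3*32 = -96)
Q = 16 (Q = 8*2 = 16)
(Q + J)*(-1) = (16 - 96)*(-1) = -80*(-1) = 80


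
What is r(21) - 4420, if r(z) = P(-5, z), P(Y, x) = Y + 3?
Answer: -4422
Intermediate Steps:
P(Y, x) = 3 + Y
r(z) = -2 (r(z) = 3 - 5 = -2)
r(21) - 4420 = -2 - 4420 = -4422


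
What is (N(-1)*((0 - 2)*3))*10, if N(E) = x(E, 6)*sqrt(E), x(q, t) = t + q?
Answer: -300*I ≈ -300.0*I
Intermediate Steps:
x(q, t) = q + t
N(E) = sqrt(E)*(6 + E) (N(E) = (E + 6)*sqrt(E) = (6 + E)*sqrt(E) = sqrt(E)*(6 + E))
(N(-1)*((0 - 2)*3))*10 = ((sqrt(-1)*(6 - 1))*((0 - 2)*3))*10 = ((I*5)*(-2*3))*10 = ((5*I)*(-6))*10 = -30*I*10 = -300*I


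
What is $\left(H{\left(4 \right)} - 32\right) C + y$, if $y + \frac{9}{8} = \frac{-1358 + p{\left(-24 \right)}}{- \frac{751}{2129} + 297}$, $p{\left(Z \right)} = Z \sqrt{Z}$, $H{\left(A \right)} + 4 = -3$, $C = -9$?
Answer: $\frac{872306291}{2526248} - \frac{51096 i \sqrt{6}}{315781} \approx 345.3 - 0.39635 i$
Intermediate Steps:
$H{\left(A \right)} = -7$ ($H{\left(A \right)} = -4 - 3 = -7$)
$p{\left(Z \right)} = Z^{\frac{3}{2}}$
$y = - \frac{14406757}{2526248} - \frac{51096 i \sqrt{6}}{315781}$ ($y = - \frac{9}{8} + \frac{-1358 + \left(-24\right)^{\frac{3}{2}}}{- \frac{751}{2129} + 297} = - \frac{9}{8} + \frac{-1358 - 48 i \sqrt{6}}{\left(-751\right) \frac{1}{2129} + 297} = - \frac{9}{8} + \frac{-1358 - 48 i \sqrt{6}}{- \frac{751}{2129} + 297} = - \frac{9}{8} + \frac{-1358 - 48 i \sqrt{6}}{\frac{631562}{2129}} = - \frac{9}{8} + \left(-1358 - 48 i \sqrt{6}\right) \frac{2129}{631562} = - \frac{9}{8} - \left(\frac{1445591}{315781} + \frac{51096 i \sqrt{6}}{315781}\right) = - \frac{14406757}{2526248} - \frac{51096 i \sqrt{6}}{315781} \approx -5.7028 - 0.39635 i$)
$\left(H{\left(4 \right)} - 32\right) C + y = \left(-7 - 32\right) \left(-9\right) - \left(\frac{14406757}{2526248} + \frac{51096 i \sqrt{6}}{315781}\right) = \left(-39\right) \left(-9\right) - \left(\frac{14406757}{2526248} + \frac{51096 i \sqrt{6}}{315781}\right) = 351 - \left(\frac{14406757}{2526248} + \frac{51096 i \sqrt{6}}{315781}\right) = \frac{872306291}{2526248} - \frac{51096 i \sqrt{6}}{315781}$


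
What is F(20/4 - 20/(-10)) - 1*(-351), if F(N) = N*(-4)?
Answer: 323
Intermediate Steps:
F(N) = -4*N
F(20/4 - 20/(-10)) - 1*(-351) = -4*(20/4 - 20/(-10)) - 1*(-351) = -4*(20*(¼) - 20*(-⅒)) + 351 = -4*(5 + 2) + 351 = -4*7 + 351 = -28 + 351 = 323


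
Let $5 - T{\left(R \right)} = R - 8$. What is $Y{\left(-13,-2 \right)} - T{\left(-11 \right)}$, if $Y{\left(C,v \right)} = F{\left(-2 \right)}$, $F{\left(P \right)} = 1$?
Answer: $-23$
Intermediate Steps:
$Y{\left(C,v \right)} = 1$
$T{\left(R \right)} = 13 - R$ ($T{\left(R \right)} = 5 - \left(R - 8\right) = 5 - \left(-8 + R\right) = 13 - R$)
$Y{\left(-13,-2 \right)} - T{\left(-11 \right)} = 1 - \left(13 - -11\right) = 1 - \left(13 + 11\right) = 1 - 24 = -23$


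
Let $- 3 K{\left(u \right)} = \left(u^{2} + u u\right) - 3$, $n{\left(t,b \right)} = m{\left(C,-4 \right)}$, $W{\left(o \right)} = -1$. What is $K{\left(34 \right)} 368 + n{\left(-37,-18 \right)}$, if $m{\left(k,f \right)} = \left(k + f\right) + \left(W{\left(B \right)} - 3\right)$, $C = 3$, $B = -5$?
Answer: $- \frac{849727}{3} \approx -2.8324 \cdot 10^{5}$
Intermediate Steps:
$m{\left(k,f \right)} = -4 + f + k$ ($m{\left(k,f \right)} = \left(k + f\right) - 4 = \left(f + k\right) - 4 = -4 + f + k$)
$n{\left(t,b \right)} = -5$ ($n{\left(t,b \right)} = -4 - 4 + 3 = -5$)
$K{\left(u \right)} = 1 - \frac{2 u^{2}}{3}$ ($K{\left(u \right)} = - \frac{\left(u^{2} + u u\right) - 3}{3} = - \frac{\left(u^{2} + u^{2}\right) - 3}{3} = - \frac{2 u^{2} - 3}{3} = - \frac{-3 + 2 u^{2}}{3} = 1 - \frac{2 u^{2}}{3}$)
$K{\left(34 \right)} 368 + n{\left(-37,-18 \right)} = \left(1 - \frac{2 \cdot 34^{2}}{3}\right) 368 - 5 = \left(1 - \frac{2312}{3}\right) 368 - 5 = \left(- \frac{2309}{3}\right) 368 - 5 = - \frac{849712}{3} - 5 = - \frac{849727}{3}$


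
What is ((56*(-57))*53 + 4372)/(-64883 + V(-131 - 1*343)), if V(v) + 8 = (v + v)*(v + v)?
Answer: -164804/833813 ≈ -0.19765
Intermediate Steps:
V(v) = -8 + 4*v² (V(v) = -8 + (v + v)*(v + v) = -8 + (2*v)*(2*v) = -8 + 4*v²)
((56*(-57))*53 + 4372)/(-64883 + V(-131 - 1*343)) = ((56*(-57))*53 + 4372)/(-64883 + (-8 + 4*(-131 - 1*343)²)) = (-3192*53 + 4372)/(-64883 + (-8 + 4*(-131 - 343)²)) = (-169176 + 4372)/(-64883 + (-8 + 4*(-474)²)) = -164804/(-64883 + (-8 + 4*224676)) = -164804/(-64883 + (-8 + 898704)) = -164804/(-64883 + 898696) = -164804/833813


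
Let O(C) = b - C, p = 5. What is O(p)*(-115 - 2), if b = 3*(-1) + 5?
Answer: 351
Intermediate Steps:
b = 2 (b = -3 + 5 = 2)
O(C) = 2 - C
O(p)*(-115 - 2) = (2 - 1*5)*(-115 - 2) = (2 - 5)*(-117) = -3*(-117) = 351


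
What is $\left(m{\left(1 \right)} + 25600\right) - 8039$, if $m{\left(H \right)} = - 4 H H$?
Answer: $17557$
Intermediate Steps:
$m{\left(H \right)} = - 4 H^{2}$
$\left(m{\left(1 \right)} + 25600\right) - 8039 = \left(- 4 \cdot 1^{2} + 25600\right) - 8039 = \left(\left(-4\right) 1 + 25600\right) - 8039 = \left(-4 + 25600\right) - 8039 = 25596 - 8039 = 17557$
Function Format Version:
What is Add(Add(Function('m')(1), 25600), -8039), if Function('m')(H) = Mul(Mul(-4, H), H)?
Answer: 17557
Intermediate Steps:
Function('m')(H) = Mul(-4, Pow(H, 2))
Add(Add(Function('m')(1), 25600), -8039) = Add(Add(Mul(-4, Pow(1, 2)), 25600), -8039) = Add(Add(Mul(-4, 1), 25600), -8039) = Add(Add(-4, 25600), -8039) = Add(25596, -8039) = 17557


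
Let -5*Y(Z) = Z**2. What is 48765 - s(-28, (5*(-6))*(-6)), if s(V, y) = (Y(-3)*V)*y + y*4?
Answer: 38973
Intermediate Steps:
Y(Z) = -Z**2/5
s(V, y) = 4*y - 9*V*y/5 (s(V, y) = ((-1/5*(-3)**2)*V)*y + y*4 = ((-1/5*9)*V)*y + 4*y = (-9*V/5)*y + 4*y = -9*V*y/5 + 4*y = 4*y - 9*V*y/5)
48765 - s(-28, (5*(-6))*(-6)) = 48765 - (5*(-6))*(-6)*(20 - 9*(-28))/5 = 48765 - (-30*(-6))*(20 + 252)/5 = 48765 - 180*272/5 = 48765 - 1*9792 = 48765 - 9792 = 38973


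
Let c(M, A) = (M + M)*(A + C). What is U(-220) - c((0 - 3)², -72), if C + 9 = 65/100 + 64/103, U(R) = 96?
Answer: 1577049/1030 ≈ 1531.1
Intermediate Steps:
C = -15921/2060 (C = -9 + (65/100 + 64/103) = -9 + (65*(1/100) + 64*(1/103)) = -9 + (13/20 + 64/103) = -9 + 2619/2060 = -15921/2060 ≈ -7.7286)
c(M, A) = 2*M*(-15921/2060 + A) (c(M, A) = (M + M)*(A - 15921/2060) = (2*M)*(-15921/2060 + A) = 2*M*(-15921/2060 + A))
U(-220) - c((0 - 3)², -72) = 96 - (0 - 3)²*(-15921 + 2060*(-72))/1030 = 96 - (-3)²*(-15921 - 148320)/1030 = 96 - 9*(-164241)/1030 = 96 - 1*(-1478169/1030) = 96 + 1478169/1030 = 1577049/1030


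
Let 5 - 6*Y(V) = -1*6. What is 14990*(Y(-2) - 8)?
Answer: -277315/3 ≈ -92438.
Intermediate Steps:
Y(V) = 11/6 (Y(V) = ⅚ - (-1)*6/6 = ⅚ - ⅙*(-6) = ⅚ + 1 = 11/6)
14990*(Y(-2) - 8) = 14990*(11/6 - 8) = 14990*(-37/6) = -277315/3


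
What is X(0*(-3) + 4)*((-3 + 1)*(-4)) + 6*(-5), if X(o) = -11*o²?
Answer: -1438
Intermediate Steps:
X(0*(-3) + 4)*((-3 + 1)*(-4)) + 6*(-5) = (-11*(0*(-3) + 4)²)*((-3 + 1)*(-4)) + 6*(-5) = (-11*(0 + 4)²)*(-2*(-4)) - 30 = -11*4²*8 - 30 = -11*16*8 - 30 = -176*8 - 30 = -1408 - 30 = -1438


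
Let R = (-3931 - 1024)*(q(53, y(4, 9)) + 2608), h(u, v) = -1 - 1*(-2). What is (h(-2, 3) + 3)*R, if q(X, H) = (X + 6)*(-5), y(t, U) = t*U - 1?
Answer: -45843660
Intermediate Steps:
y(t, U) = -1 + U*t (y(t, U) = U*t - 1 = -1 + U*t)
q(X, H) = -30 - 5*X (q(X, H) = (6 + X)*(-5) = -30 - 5*X)
h(u, v) = 1 (h(u, v) = -1 + 2 = 1)
R = -11460915 (R = (-3931 - 1024)*((-30 - 5*53) + 2608) = -4955*((-30 - 265) + 2608) = -4955*(-295 + 2608) = -4955*2313 = -11460915)
(h(-2, 3) + 3)*R = (1 + 3)*(-11460915) = 4*(-11460915) = -45843660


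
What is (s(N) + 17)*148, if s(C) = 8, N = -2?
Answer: 3700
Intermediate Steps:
(s(N) + 17)*148 = (8 + 17)*148 = 25*148 = 3700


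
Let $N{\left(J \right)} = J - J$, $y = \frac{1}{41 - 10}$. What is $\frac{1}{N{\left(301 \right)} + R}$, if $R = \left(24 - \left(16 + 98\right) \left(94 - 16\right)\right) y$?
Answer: $- \frac{31}{8868} \approx -0.0034957$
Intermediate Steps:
$y = \frac{1}{31} \approx 0.032258$
$N{\left(J \right)} = 0$
$R = - \frac{8868}{31}$ ($R = \left(24 - \left(16 + 98\right) \left(94 - 16\right)\right) \frac{1}{31} = \left(24 - 114 \cdot 78\right) \frac{1}{31} = \left(24 - 8892\right) \frac{1}{31} = \left(-8868\right) \frac{1}{31} = - \frac{8868}{31} \approx -286.06$)
$\frac{1}{N{\left(301 \right)} + R} = \frac{1}{0 - \frac{8868}{31}} = \frac{1}{- \frac{8868}{31}} = - \frac{31}{8868}$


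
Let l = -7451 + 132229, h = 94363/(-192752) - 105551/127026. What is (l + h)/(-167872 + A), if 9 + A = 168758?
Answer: 1527548274913333/10736460069552 ≈ 142.28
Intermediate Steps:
A = 168749 (A = -9 + 168758 = 168749)
h = -16165860395/12242257776 (h = 94363*(-1/192752) - 105551*1/127026 = -94363/192752 - 105551/127026 = -16165860395/12242257776 ≈ -1.3205)
l = 124778
(l + h)/(-167872 + A) = (124778 - 16165860395/12242257776)/(-167872 + 168749) = (1527548274913333/12242257776)/877 = (1527548274913333/12242257776)*(1/877) = 1527548274913333/10736460069552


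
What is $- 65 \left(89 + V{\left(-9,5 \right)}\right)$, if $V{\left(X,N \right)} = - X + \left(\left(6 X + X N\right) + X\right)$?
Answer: $650$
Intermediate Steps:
$V{\left(X,N \right)} = 6 X + N X$ ($V{\left(X,N \right)} = - X + \left(\left(6 X + N X\right) + X\right) = - X + \left(7 X + N X\right) = 6 X + N X$)
$- 65 \left(89 + V{\left(-9,5 \right)}\right) = - 65 \left(89 - 9 \left(6 + 5\right)\right) = - 65 \left(89 - 99\right) = \left(-65\right) \left(-10\right) = 650$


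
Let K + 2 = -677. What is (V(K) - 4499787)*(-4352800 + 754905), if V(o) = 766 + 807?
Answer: 16184101659530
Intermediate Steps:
K = -679 (K = -2 - 677 = -679)
V(o) = 1573
(V(K) - 4499787)*(-4352800 + 754905) = (1573 - 4499787)*(-4352800 + 754905) = -4498214*(-3597895) = 16184101659530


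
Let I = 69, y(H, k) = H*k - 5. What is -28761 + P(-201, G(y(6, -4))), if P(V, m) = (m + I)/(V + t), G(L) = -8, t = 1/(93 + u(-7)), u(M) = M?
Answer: -497139131/17285 ≈ -28761.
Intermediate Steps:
y(H, k) = -5 + H*k
t = 1/86 (t = 1/(93 - 7) = 1/86 ≈ 0.011628)
P(V, m) = (69 + m)/(1/86 + V) (P(V, m) = (m + 69)/(V + 1/86) = (69 + m)/(1/86 + V))
-28761 + P(-201, G(y(6, -4))) = -28761 + 86*(69 - 8)/(1 + 86*(-201)) = -28761 + 86*61/(1 - 17286) = -28761 + 86*61/(-17285) = -28761 + 86*(-1/17285)*61 = -28761 - 5246/17285 = -497139131/17285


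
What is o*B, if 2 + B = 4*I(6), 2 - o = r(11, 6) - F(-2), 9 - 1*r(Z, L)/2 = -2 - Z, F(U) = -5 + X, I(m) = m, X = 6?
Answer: -902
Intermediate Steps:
F(U) = 1 (F(U) = -5 + 6 = 1)
r(Z, L) = 22 + 2*Z (r(Z, L) = 18 - 2*(-2 - Z) = 18 + (4 + 2*Z) = 22 + 2*Z)
o = -41 (o = 2 - ((22 + 2*11) - 1*1) = 2 - ((22 + 22) - 1) = 2 - (44 - 1) = 2 - 1*43 = 2 - 43 = -41)
B = 22 (B = -2 + 4*6 = -2 + 24 = 22)
o*B = -41*22 = -902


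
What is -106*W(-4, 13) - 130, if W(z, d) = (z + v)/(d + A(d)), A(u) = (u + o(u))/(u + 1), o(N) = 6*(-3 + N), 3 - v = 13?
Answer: -12374/255 ≈ -48.526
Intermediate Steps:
v = -10 (v = 3 - 1*13 = 3 - 13 = -10)
o(N) = -18 + 6*N
A(u) = (-18 + 7*u)/(1 + u) (A(u) = (u + (-18 + 6*u))/(u + 1) = (-18 + 7*u)/(1 + u))
W(z, d) = (-10 + z)/(d + (-18 + 7*d)/(1 + d)) (W(z, d) = (z - 10)/(d + (-18 + 7*d)/(1 + d)) = (-10 + z)/(d + (-18 + 7*d)/(1 + d)))
-106*W(-4, 13) - 130 = -106*(1 + 13)*(-10 - 4)/(-18 + 7*13 + 13*(1 + 13)) - 130 = -106*14*(-14)/(-18 + 91 + 13*14) - 130 = -106*14*(-14)/(-18 + 91 + 182) - 130 = -106*14*(-14)/255 - 130 = -106*(-196/255) - 130 = 20776/255 - 130 = -12374/255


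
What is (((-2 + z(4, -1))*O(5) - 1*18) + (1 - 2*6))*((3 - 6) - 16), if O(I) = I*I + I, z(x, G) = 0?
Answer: 1691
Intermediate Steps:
O(I) = I + I**2 (O(I) = I**2 + I = I + I**2)
(((-2 + z(4, -1))*O(5) - 1*18) + (1 - 2*6))*((3 - 6) - 16) = (((-2 + 0)*(5*(1 + 5)) - 1*18) + (1 - 2*6))*((3 - 6) - 16) = ((-10*6 - 18) + (1 - 12))*(-3 - 16) = ((-2*30 - 18) - 11)*(-19) = ((-60 - 18) - 11)*(-19) = (-78 - 11)*(-19) = -89*(-19) = 1691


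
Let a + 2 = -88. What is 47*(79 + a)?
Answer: -517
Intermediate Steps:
a = -90 (a = -2 - 88 = -90)
47*(79 + a) = 47*(79 - 90) = 47*(-11) = -517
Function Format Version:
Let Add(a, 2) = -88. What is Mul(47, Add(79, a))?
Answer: -517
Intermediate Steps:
a = -90 (a = Add(-2, -88) = -90)
Mul(47, Add(79, a)) = Mul(47, Add(79, -90)) = Mul(47, -11) = -517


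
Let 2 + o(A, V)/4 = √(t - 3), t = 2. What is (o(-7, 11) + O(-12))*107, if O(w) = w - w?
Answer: -856 + 428*I ≈ -856.0 + 428.0*I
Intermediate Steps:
O(w) = 0
o(A, V) = -8 + 4*I (o(A, V) = -8 + 4*√(2 - 3) = -8 + 4*√(-1) = -8 + 4*I)
(o(-7, 11) + O(-12))*107 = ((-8 + 4*I) + 0)*107 = (-8 + 4*I)*107 = -856 + 428*I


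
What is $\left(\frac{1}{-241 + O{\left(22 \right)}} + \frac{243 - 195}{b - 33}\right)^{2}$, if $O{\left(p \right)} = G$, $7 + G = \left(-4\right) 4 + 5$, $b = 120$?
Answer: $\frac{16933225}{56415121} \approx 0.30015$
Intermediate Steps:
$G = -18$ ($G = -7 + \left(\left(-4\right) 4 + 5\right) = -7 + \left(-16 + 5\right) = -7 - 11 = -18$)
$O{\left(p \right)} = -18$
$\left(\frac{1}{-241 + O{\left(22 \right)}} + \frac{243 - 195}{b - 33}\right)^{2} = \left(\frac{1}{-241 - 18} + \frac{243 - 195}{120 - 33}\right)^{2} = \left(\frac{1}{-259} + \frac{48}{87}\right)^{2} = \left(- \frac{1}{259} + 48 \cdot \frac{1}{87}\right)^{2} = \left(- \frac{1}{259} + \frac{16}{29}\right)^{2} = \left(\frac{4115}{7511}\right)^{2} = \frac{16933225}{56415121}$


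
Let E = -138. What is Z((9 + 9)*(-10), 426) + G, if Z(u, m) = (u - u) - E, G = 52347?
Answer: 52485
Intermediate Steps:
Z(u, m) = 138 (Z(u, m) = (u - u) - 1*(-138) = 0 + 138 = 138)
Z((9 + 9)*(-10), 426) + G = 138 + 52347 = 52485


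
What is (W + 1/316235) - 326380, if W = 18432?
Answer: -97383935779/316235 ≈ -3.0795e+5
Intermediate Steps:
(W + 1/316235) - 326380 = (18432 + 1/316235) - 326380 = 5828843521/316235 - 326380 = -97383935779/316235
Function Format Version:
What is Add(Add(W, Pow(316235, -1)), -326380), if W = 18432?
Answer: Rational(-97383935779, 316235) ≈ -3.0795e+5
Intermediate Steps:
Add(Add(W, Pow(316235, -1)), -326380) = Add(Add(18432, Pow(316235, -1)), -326380) = Add(Add(18432, Rational(1, 316235)), -326380) = Add(Rational(5828843521, 316235), -326380) = Rational(-97383935779, 316235)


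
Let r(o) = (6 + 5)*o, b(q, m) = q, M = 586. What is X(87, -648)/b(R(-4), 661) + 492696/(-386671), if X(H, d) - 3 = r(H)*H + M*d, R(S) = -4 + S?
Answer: 57315431559/1546684 ≈ 37057.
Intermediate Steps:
r(o) = 11*o
X(H, d) = 3 + 11*H**2 + 586*d (X(H, d) = 3 + ((11*H)*H + 586*d) = 3 + (11*H**2 + 586*d) = 3 + 11*H**2 + 586*d)
X(87, -648)/b(R(-4), 661) + 492696/(-386671) = (3 + 11*87**2 + 586*(-648))/(-4 - 4) + 492696/(-386671) = (3 + 11*7569 - 379728)/(-8) + 492696*(-1/386671) = (3 + 83259 - 379728)*(-1/8) - 492696/386671 = -296466*(-1/8) - 492696/386671 = 148233/4 - 492696/386671 = 57315431559/1546684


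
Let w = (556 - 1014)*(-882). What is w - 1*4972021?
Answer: -4568065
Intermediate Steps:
w = 403956 (w = -458*(-882) = 403956)
w - 1*4972021 = 403956 - 1*4972021 = 403956 - 4972021 = -4568065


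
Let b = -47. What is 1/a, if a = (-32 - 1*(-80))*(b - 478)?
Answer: -1/25200 ≈ -3.9683e-5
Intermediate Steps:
a = -25200 (a = (-32 - 1*(-80))*(-47 - 478) = (-32 + 80)*(-525) = 48*(-525) = -25200)
1/a = 1/(-25200) = -1/25200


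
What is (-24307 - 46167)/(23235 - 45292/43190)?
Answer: -1521886030/501737179 ≈ -3.0332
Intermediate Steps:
(-24307 - 46167)/(23235 - 45292/43190) = -70474/(23235 - 45292*1/43190) = -70474/(23235 - 22646/21595) = -70474/501737179/21595 = -70474*21595/501737179 = -1521886030/501737179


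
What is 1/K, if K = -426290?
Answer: -1/426290 ≈ -2.3458e-6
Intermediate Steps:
1/K = 1/(-426290) = -1/426290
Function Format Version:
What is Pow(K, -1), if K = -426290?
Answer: Rational(-1, 426290) ≈ -2.3458e-6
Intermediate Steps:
Pow(K, -1) = Pow(-426290, -1) = Rational(-1, 426290)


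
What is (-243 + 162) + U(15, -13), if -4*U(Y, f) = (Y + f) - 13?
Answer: -313/4 ≈ -78.250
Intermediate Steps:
U(Y, f) = 13/4 - Y/4 - f/4 (U(Y, f) = -((Y + f) - 13)/4 = -(-13 + Y + f)/4 = 13/4 - Y/4 - f/4)
(-243 + 162) + U(15, -13) = (-243 + 162) + (13/4 - ¼*15 - ¼*(-13)) = -81 + (13/4 - 15/4 + 13/4) = -81 + 11/4 = -313/4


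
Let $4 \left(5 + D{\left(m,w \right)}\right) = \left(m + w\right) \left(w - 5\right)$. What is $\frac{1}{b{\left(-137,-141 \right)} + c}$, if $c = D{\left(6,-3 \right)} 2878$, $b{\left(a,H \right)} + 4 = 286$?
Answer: $- \frac{1}{31376} \approx -3.1871 \cdot 10^{-5}$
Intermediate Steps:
$D{\left(m,w \right)} = -5 + \frac{\left(-5 + w\right) \left(m + w\right)}{4}$ ($D{\left(m,w \right)} = -5 + \frac{\left(m + w\right) \left(w - 5\right)}{4} = -5 + \frac{\left(m + w\right) \left(-5 + w\right)}{4} = -5 + \frac{\left(-5 + w\right) \left(m + w\right)}{4}$)
$b{\left(a,H \right)} = 282$ ($b{\left(a,H \right)} = -4 + 286 = 282$)
$c = -31658$ ($c = \left(-5 - \frac{15}{2} - - \frac{15}{4} + \frac{\left(-3\right)^{2}}{4} + \frac{1}{4} \cdot 6 \left(-3\right)\right) 2878 = \left(-5 - \frac{15}{2} + \frac{15}{4} + \frac{1}{4} \cdot 9 - \frac{9}{2}\right) 2878 = \left(-5 - \frac{15}{2} + \frac{15}{4} + \frac{9}{4} - \frac{9}{2}\right) 2878 = \left(-11\right) 2878 = -31658$)
$\frac{1}{b{\left(-137,-141 \right)} + c} = \frac{1}{282 - 31658} = \frac{1}{-31376} = - \frac{1}{31376}$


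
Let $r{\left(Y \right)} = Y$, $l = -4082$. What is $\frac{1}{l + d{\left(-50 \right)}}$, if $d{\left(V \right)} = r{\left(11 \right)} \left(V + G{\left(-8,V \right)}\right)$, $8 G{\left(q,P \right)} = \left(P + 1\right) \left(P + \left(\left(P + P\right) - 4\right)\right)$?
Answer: $\frac{4}{22975} \approx 0.0001741$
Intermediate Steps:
$G{\left(q,P \right)} = \frac{\left(1 + P\right) \left(-4 + 3 P\right)}{8}$ ($G{\left(q,P \right)} = \frac{\left(P + 1\right) \left(P + \left(\left(P + P\right) - 4\right)\right)}{8} = \frac{\left(1 + P\right) \left(P + \left(2 P - 4\right)\right)}{8} = \frac{\left(1 + P\right) \left(P + \left(-4 + 2 P\right)\right)}{8} = \frac{\left(1 + P\right) \left(-4 + 3 P\right)}{8}$)
$d{\left(V \right)} = - \frac{11}{2} + \frac{33 V^{2}}{8} + \frac{77 V}{8}$ ($d{\left(V \right)} = 11 \left(V - \left(\frac{1}{2} - \frac{3 V^{2}}{8} + \frac{V}{8}\right)\right) = 11 \left(- \frac{1}{2} + \frac{3 V^{2}}{8} + \frac{7 V}{8}\right) = - \frac{11}{2} + \frac{33 V^{2}}{8} + \frac{77 V}{8}$)
$\frac{1}{l + d{\left(-50 \right)}} = \frac{1}{-4082 + \left(- \frac{11}{2} + \frac{33 \left(-50\right)^{2}}{8} + \frac{77}{8} \left(-50\right)\right)} = \frac{1}{-4082 - - \frac{39303}{4}} = \frac{1}{-4082 + \frac{39303}{4}} = \frac{1}{\frac{22975}{4}} = \frac{4}{22975}$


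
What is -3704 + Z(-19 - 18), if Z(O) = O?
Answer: -3741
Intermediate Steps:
-3704 + Z(-19 - 18) = -3704 + (-19 - 18) = -3704 - 37 = -3741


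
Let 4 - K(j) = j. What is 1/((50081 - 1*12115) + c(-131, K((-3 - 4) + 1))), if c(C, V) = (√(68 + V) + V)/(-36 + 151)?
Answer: 251050750/9531414604961 - 115*√78/19062829209922 ≈ 2.6339e-5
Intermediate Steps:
K(j) = 4 - j
c(C, V) = V/115 + √(68 + V)/115 (c(C, V) = (V + √(68 + V))/115 = (V + √(68 + V))*(1/115) = V/115 + √(68 + V)/115)
1/((50081 - 1*12115) + c(-131, K((-3 - 4) + 1))) = 1/((50081 - 1*12115) + ((4 - ((-3 - 4) + 1))/115 + √(68 + (4 - ((-3 - 4) + 1)))/115)) = 1/((50081 - 12115) + ((4 - (-7 + 1))/115 + √(68 + (4 - (-7 + 1)))/115)) = 1/(37966 + ((4 - 1*(-6))/115 + √(68 + (4 - 1*(-6)))/115)) = 1/(37966 + ((4 + 6)/115 + √(68 + (4 + 6))/115)) = 1/(37966 + ((1/115)*10 + √(68 + 10)/115)) = 1/(37966 + (2/23 + √78/115)) = 1/(873220/23 + √78/115)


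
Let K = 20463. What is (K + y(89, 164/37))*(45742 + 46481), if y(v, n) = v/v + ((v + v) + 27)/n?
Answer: 7566067143/4 ≈ 1.8915e+9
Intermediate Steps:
y(v, n) = 1 + (27 + 2*v)/n (y(v, n) = 1 + (2*v + 27)/n = 1 + (27 + 2*v)/n)
(K + y(89, 164/37))*(45742 + 46481) = (20463 + (27 + 164/37 + 2*89)/((164/37)))*(45742 + 46481) = (20463 + (27 + 164*(1/37) + 178)/((164*(1/37))))*92223 = (20463 + (27 + 164/37 + 178)/(164/37))*92223 = (20463 + (37/164)*(7749/37))*92223 = (20463 + 189/4)*92223 = (82041/4)*92223 = 7566067143/4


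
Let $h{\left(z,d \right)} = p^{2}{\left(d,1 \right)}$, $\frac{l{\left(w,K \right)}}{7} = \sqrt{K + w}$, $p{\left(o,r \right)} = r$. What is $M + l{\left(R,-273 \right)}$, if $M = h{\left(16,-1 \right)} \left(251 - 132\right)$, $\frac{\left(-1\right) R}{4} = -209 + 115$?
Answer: $119 + 7 \sqrt{103} \approx 190.04$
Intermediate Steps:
$R = 376$ ($R = - 4 \left(-209 + 115\right) = \left(-4\right) \left(-94\right) = 376$)
$l{\left(w,K \right)} = 7 \sqrt{K + w}$
$h{\left(z,d \right)} = 1$ ($h{\left(z,d \right)} = 1^{2} = 1$)
$M = 119$ ($M = 1 \left(251 - 132\right) = 1 \cdot 119 = 119$)
$M + l{\left(R,-273 \right)} = 119 + 7 \sqrt{-273 + 376} = 119 + 7 \sqrt{103}$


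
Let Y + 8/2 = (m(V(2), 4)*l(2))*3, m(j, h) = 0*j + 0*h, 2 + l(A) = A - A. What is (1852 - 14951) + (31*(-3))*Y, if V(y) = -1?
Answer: -12727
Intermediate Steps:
l(A) = -2 (l(A) = -2 + (A - A) = -2 + 0 = -2)
m(j, h) = 0 (m(j, h) = 0 + 0 = 0)
Y = -4 (Y = -4 + (0*(-2))*3 = -4 + 0*3 = -4 + 0 = -4)
(1852 - 14951) + (31*(-3))*Y = (1852 - 14951) + (31*(-3))*(-4) = -13099 - 93*(-4) = -13099 + 372 = -12727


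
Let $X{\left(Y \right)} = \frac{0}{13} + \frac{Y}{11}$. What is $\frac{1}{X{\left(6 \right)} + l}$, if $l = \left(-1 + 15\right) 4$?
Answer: $\frac{11}{622} \approx 0.017685$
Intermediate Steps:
$X{\left(Y \right)} = \frac{Y}{11}$ ($X{\left(Y \right)} = 0 \cdot \frac{1}{13} + Y \frac{1}{11} = 0 + \frac{Y}{11} = \frac{Y}{11}$)
$l = 56$ ($l = 14 \cdot 4 = 56$)
$\frac{1}{X{\left(6 \right)} + l} = \frac{1}{\frac{1}{11} \cdot 6 + 56} = \frac{1}{\frac{6}{11} + 56} = \frac{1}{\frac{622}{11}} = \frac{11}{622}$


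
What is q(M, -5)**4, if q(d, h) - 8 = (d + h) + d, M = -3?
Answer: 81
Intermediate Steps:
q(d, h) = 8 + h + 2*d (q(d, h) = 8 + ((d + h) + d) = 8 + (h + 2*d) = 8 + h + 2*d)
q(M, -5)**4 = (8 - 5 + 2*(-3))**4 = (8 - 5 - 6)**4 = (-3)**4 = 81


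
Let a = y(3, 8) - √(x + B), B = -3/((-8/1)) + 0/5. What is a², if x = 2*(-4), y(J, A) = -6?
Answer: (24 + I*√122)²/16 ≈ 28.375 + 33.136*I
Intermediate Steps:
B = 3/8 (B = -3/((-8*1)) + 0*(⅕) = -3/(-8) + 0 = -3*(-⅛) + 0 = 3/8 + 0 = 3/8 ≈ 0.37500)
x = -8
a = -6 - I*√122/4 (a = -6 - √(-8 + 3/8) = -6 - √(-61/8) = -6 - I*√122/4 ≈ -6.0 - 2.7613*I)
a² = (-6 - I*√122/4)²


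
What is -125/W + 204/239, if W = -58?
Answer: 41707/13862 ≈ 3.0087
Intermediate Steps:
-125/W + 204/239 = -125/(-58) + 204/239 = -125*(-1/58) + 204*(1/239) = 125/58 + 204/239 = 41707/13862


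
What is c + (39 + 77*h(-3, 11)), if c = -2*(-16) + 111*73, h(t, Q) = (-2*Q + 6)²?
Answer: 27886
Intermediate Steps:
h(t, Q) = (6 - 2*Q)²
c = 8135 (c = 32 + 8103 = 8135)
c + (39 + 77*h(-3, 11)) = 8135 + (39 + 77*(4*(-3 + 11)²)) = 8135 + (39 + 77*(4*8²)) = 8135 + (39 + 77*(4*64)) = 8135 + (39 + 77*256) = 8135 + (39 + 19712) = 8135 + 19751 = 27886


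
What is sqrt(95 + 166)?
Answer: 3*sqrt(29) ≈ 16.155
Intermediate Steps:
sqrt(95 + 166) = sqrt(261) = 3*sqrt(29)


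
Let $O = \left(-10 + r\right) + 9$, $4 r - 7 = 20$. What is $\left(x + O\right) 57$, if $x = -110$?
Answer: $- \frac{23769}{4} \approx -5942.3$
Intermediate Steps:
$r = \frac{27}{4}$ ($r = \frac{7}{4} + \frac{1}{4} \cdot 20 = \frac{7}{4} + 5 = \frac{27}{4} \approx 6.75$)
$O = \frac{23}{4}$ ($O = \left(-10 + \frac{27}{4}\right) + 9 = - \frac{13}{4} + 9 = \frac{23}{4} \approx 5.75$)
$\left(x + O\right) 57 = \left(-110 + \frac{23}{4}\right) 57 = \left(- \frac{417}{4}\right) 57 = - \frac{23769}{4}$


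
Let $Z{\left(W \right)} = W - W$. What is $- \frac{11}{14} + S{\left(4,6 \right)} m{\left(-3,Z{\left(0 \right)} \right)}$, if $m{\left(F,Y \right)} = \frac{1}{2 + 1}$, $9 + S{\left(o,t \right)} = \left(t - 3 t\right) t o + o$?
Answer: $- \frac{4135}{42} \approx -98.452$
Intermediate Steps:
$S{\left(o,t \right)} = -9 + o - 2 o t^{2}$ ($S{\left(o,t \right)} = -9 + \left(\left(t - 3 t\right) t o + o\right) = -9 + \left(- 2 t t o + o\right) = -9 + \left(- 2 t^{2} o + o\right) = -9 - \left(- o + 2 o t^{2}\right) = -9 + o - 2 o t^{2}$)
$Z{\left(W \right)} = 0$
$m{\left(F,Y \right)} = \frac{1}{3}$
$- \frac{11}{14} + S{\left(4,6 \right)} m{\left(-3,Z{\left(0 \right)} \right)} = - \frac{11}{14} + \left(-9 + 4 - 8 \cdot 6^{2}\right) \frac{1}{3} = \left(-11\right) \frac{1}{14} + \left(-9 + 4 - 8 \cdot 36\right) \frac{1}{3} = - \frac{11}{14} + \left(-9 + 4 - 288\right) \frac{1}{3} = - \frac{11}{14} - \frac{293}{3} = - \frac{4135}{42}$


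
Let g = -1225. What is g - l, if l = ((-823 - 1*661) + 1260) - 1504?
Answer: 503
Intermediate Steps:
l = -1728 (l = ((-823 - 661) + 1260) - 1504 = (-1484 + 1260) - 1504 = -224 - 1504 = -1728)
g - l = -1225 - 1*(-1728) = -1225 + 1728 = 503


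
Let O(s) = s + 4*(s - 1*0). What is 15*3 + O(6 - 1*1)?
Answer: 70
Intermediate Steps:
O(s) = 5*s (O(s) = s + 4*(s + 0) = s + 4*s = 5*s)
15*3 + O(6 - 1*1) = 15*3 + 5*(6 - 1*1) = 45 + 5*(6 - 1) = 45 + 5*5 = 45 + 25 = 70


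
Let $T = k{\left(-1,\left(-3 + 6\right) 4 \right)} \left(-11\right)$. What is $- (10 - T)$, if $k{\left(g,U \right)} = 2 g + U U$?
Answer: $-1572$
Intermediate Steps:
$k{\left(g,U \right)} = U^{2} + 2 g$ ($k{\left(g,U \right)} = 2 g + U^{2} = U^{2} + 2 g$)
$T = -1562$ ($T = \left(\left(\left(-3 + 6\right) 4\right)^{2} + 2 \left(-1\right)\right) \left(-11\right) = \left(\left(3 \cdot 4\right)^{2} - 2\right) \left(-11\right) = \left(12^{2} - 2\right) \left(-11\right) = \left(144 - 2\right) \left(-11\right) = 142 \left(-11\right) = -1562$)
$- (10 - T) = - (10 - -1562) = - (10 + 1562) = \left(-1\right) 1572 = -1572$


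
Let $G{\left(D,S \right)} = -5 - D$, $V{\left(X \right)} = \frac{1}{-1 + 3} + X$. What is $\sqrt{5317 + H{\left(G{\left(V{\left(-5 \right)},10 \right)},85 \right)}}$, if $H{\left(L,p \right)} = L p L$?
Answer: $\frac{\sqrt{21353}}{2} \approx 73.063$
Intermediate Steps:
$V{\left(X \right)} = \frac{1}{2} + X$
$H{\left(L,p \right)} = p L^{2}$
$\sqrt{5317 + H{\left(G{\left(V{\left(-5 \right)},10 \right)},85 \right)}} = \sqrt{5317 + 85 \left(-5 - \left(\frac{1}{2} - 5\right)\right)^{2}} = \sqrt{5317 + 85 \left(-5 - - \frac{9}{2}\right)^{2}} = \sqrt{5317 + 85 \left(-5 + \frac{9}{2}\right)^{2}} = \sqrt{5317 + 85 \left(- \frac{1}{2}\right)^{2}} = \sqrt{5317 + 85 \cdot \frac{1}{4}} = \sqrt{5317 + \frac{85}{4}} = \sqrt{\frac{21353}{4}} = \frac{\sqrt{21353}}{2}$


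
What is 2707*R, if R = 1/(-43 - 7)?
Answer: -2707/50 ≈ -54.140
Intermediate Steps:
R = -1/50 (R = 1/(-50) = -1/50 ≈ -0.020000)
2707*R = 2707*(-1/50) = -2707/50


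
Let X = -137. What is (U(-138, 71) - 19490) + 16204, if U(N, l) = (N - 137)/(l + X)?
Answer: -19691/6 ≈ -3281.8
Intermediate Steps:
U(N, l) = (-137 + N)/(-137 + l) (U(N, l) = (N - 137)/(l - 137) = (-137 + N)/(-137 + l))
(U(-138, 71) - 19490) + 16204 = ((-137 - 138)/(-137 + 71) - 19490) + 16204 = (-275/(-66) - 19490) + 16204 = (-1/66*(-275) - 19490) + 16204 = (25/6 - 19490) + 16204 = -116915/6 + 16204 = -19691/6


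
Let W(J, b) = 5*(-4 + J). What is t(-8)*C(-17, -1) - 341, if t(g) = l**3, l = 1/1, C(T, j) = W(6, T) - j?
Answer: -330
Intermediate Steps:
W(J, b) = -20 + 5*J
C(T, j) = 10 - j (C(T, j) = (-20 + 5*6) - j = (-20 + 30) - j = 10 - j)
l = 1
t(g) = 1 (t(g) = 1**3 = 1)
t(-8)*C(-17, -1) - 341 = 1*(10 - 1*(-1)) - 341 = 1*(10 + 1) - 341 = 1*11 - 341 = 11 - 341 = -330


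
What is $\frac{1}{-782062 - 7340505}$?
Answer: $- \frac{1}{8122567} \approx -1.2311 \cdot 10^{-7}$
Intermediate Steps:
$\frac{1}{-782062 - 7340505} = \frac{1}{-8122567} = - \frac{1}{8122567}$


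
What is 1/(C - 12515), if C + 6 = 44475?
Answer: 1/31954 ≈ 3.1295e-5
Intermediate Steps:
C = 44469 (C = -6 + 44475 = 44469)
1/(C - 12515) = 1/(44469 - 12515) = 1/31954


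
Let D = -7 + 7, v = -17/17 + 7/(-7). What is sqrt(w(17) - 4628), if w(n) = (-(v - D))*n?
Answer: I*sqrt(4594) ≈ 67.779*I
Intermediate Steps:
v = -2 (v = -17*1/17 + 7*(-1/7) = -1 - 1 = -2)
D = 0
w(n) = 2*n (w(n) = (-(-2 - 1*0))*n = (-(-2 + 0))*n = (-1*(-2))*n = 2*n)
sqrt(w(17) - 4628) = sqrt(2*17 - 4628) = sqrt(34 - 4628) = sqrt(-4594) = I*sqrt(4594)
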